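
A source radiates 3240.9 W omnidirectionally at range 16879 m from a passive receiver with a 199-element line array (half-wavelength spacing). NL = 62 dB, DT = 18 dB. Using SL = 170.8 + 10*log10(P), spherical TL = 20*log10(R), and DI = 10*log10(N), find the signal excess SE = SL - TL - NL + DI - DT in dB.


Step 1: SL = 170.8 + 10*log10(3240.9) = 205.91 dB
Step 2: TL = 20*log10(16879) = 84.55 dB
Step 3: DI = 10*log10(199) = 22.99 dB
Step 4: SE = SL - TL - NL + DI - DT = 205.91 - 84.55 - 62 + 22.99 - 18 = 64.35

64.35 dB


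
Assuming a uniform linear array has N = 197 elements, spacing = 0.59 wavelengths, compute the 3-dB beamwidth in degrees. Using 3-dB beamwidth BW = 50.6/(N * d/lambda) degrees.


0.44 deg


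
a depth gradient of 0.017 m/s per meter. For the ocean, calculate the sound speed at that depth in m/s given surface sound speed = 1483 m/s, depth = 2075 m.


c = 1483 + 0.017 * 2075 = 1518.275

1518.275 m/s


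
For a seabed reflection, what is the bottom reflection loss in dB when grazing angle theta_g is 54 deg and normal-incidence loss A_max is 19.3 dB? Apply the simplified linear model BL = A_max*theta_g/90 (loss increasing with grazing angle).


11.58 dB


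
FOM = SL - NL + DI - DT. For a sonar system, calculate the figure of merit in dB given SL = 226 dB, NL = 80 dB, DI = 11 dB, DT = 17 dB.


140 dB


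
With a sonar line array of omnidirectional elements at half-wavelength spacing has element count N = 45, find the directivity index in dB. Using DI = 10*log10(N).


DI = 10*log10(45) = 16.53

16.53 dB


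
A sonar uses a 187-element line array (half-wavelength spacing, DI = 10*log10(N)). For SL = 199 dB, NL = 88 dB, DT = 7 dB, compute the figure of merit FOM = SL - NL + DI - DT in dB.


Step 1: DI = 10*log10(187) = 22.72 dB
Step 2: FOM = SL - NL + DI - DT = 199 - 88 + 22.72 - 7 = 126.72

126.72 dB


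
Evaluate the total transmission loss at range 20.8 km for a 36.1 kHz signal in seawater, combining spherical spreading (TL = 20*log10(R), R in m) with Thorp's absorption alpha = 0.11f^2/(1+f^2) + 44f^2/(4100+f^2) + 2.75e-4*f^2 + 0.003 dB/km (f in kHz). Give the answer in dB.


316.9 dB


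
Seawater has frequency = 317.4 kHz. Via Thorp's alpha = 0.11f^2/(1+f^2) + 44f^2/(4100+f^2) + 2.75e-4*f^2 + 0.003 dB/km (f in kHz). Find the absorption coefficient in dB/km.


f^2 = 100742.76
alpha = 0.11*100742.76/(1+100742.76) + 44*100742.76/(4100+100742.76) + 2.75e-4*100742.76 + 0.003 = 70.097

70.097 dB/km


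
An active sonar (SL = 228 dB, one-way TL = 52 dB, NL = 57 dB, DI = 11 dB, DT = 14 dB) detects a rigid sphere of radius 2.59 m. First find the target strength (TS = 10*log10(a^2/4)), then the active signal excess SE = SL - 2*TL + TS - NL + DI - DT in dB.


Step 1: TS = 10*log10(2.59^2/4) = 2.25 dB
Step 2: SE = SL - 2*TL + TS - NL + DI - DT = 228 - 2*52 + (2.25) - 57 + 11 - 14 = 66.25

66.25 dB


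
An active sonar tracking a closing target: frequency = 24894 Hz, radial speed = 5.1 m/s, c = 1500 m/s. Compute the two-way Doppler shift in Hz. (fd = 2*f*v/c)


fd = 2*f*v/c = 2 * 24894 * 5.1 / 1500 = 169.28

169.28 Hz


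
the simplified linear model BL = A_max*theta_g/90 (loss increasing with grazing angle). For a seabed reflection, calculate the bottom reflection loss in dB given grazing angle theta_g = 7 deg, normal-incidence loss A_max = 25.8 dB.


BL = A_max * theta_g / 90 = 25.8 * 7 / 90 = 2.01

2.01 dB


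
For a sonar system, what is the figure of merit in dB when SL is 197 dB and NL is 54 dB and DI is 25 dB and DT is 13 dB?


155 dB


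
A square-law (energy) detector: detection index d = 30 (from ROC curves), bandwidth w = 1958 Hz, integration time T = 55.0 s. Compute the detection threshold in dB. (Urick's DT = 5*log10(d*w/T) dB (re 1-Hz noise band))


DT = 5*log10(d*w/T) = 5*log10(30 * 1958 / 55.0) = 5*log10(1068.0) = 15.14

15.14 dB


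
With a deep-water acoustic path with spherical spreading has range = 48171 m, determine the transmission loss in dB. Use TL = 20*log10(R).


TL = 20*log10(48171) = 93.66

93.66 dB


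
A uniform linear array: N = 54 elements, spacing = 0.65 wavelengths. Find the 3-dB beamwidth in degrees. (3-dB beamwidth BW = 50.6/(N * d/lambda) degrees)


BW = 50.6 / (54 * 0.65) = 50.6 / 35.1 = 1.44

1.44 deg


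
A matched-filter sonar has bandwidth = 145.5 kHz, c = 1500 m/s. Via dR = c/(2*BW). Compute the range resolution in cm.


0.52 cm


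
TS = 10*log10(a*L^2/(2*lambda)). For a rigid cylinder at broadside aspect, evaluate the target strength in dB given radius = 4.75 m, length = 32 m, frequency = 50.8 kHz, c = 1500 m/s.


49.16 dB


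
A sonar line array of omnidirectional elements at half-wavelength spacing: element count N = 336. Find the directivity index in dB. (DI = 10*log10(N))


DI = 10*log10(336) = 25.26

25.26 dB


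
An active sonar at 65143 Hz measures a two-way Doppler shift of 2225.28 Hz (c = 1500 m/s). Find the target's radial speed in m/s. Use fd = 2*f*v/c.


25.62 m/s


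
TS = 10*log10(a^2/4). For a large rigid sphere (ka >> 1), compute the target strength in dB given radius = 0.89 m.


TS = 10*log10(0.89^2 / 4) = 10*log10(0.198025) = -7.03

-7.03 dB


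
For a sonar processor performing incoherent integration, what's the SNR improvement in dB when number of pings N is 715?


Gain = 5*log10(715) = 14.27

14.27 dB


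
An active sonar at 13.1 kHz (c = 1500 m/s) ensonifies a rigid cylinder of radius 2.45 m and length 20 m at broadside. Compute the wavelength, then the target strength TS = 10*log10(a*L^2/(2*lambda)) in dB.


Step 1: lambda = c/f = 1500/13100 = 0.1145 m
Step 2: TS = 10*log10(a*L^2/(2*lambda)) = 10*log10(2.45*20^2/(2*0.1145)) = 36.31

36.31 dB


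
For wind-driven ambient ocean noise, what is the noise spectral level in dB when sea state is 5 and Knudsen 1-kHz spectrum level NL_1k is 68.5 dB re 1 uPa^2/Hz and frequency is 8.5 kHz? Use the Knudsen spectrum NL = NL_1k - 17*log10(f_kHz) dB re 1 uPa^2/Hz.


52.7 dB


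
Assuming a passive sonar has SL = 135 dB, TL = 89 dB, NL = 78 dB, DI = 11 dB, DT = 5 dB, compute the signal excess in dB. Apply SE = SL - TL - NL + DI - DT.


-26 dB


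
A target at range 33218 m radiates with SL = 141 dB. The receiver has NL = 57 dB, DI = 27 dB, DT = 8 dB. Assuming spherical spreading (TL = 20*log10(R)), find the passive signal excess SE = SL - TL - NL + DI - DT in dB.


12.57 dB


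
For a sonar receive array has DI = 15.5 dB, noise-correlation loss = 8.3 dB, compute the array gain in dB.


7.2 dB


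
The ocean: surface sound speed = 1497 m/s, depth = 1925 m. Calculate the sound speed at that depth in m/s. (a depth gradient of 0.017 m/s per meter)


c = 1497 + 0.017 * 1925 = 1529.725

1529.725 m/s


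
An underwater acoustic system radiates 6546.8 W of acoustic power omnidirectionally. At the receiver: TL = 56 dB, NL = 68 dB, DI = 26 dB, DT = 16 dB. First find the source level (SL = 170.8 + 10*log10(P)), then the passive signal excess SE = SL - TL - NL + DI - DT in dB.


Step 1: SL = 170.8 + 10*log10(6546.8) = 208.96 dB
Step 2: SE = SL - TL - NL + DI - DT = 208.96 - 56 - 68 + 26 - 16 = 94.96

94.96 dB


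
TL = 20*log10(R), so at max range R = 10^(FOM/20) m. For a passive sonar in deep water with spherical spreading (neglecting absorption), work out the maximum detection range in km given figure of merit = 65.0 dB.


At max range FOM = TL, so 20*log10(R) = 65.0
R = 10^(65.0/20) = 1778.28 m = 1.78 km

1.78 km


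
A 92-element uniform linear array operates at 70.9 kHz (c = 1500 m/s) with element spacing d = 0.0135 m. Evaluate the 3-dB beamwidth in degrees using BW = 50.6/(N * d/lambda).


Step 1: lambda = 1500/70900 = 0.02116 m
Step 2: d/lambda = 0.0135/0.02116 = 0.638
Step 3: BW = 50.6/(N * d/lambda) = 50.6/(92 * 0.638) = 0.86

0.86 deg


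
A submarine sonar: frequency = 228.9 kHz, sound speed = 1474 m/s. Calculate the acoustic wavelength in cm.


0.64 cm


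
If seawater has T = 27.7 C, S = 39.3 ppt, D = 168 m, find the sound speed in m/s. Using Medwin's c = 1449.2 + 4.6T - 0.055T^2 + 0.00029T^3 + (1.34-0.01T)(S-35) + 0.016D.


c = 1449.2 + 4.6*27.7 - 0.055*27.7^2 + 0.00029*27.7^3 + (1.34 - 0.01*27.7)*(39.3 - 35) + 0.016*168 = 1547.84

1547.84 m/s


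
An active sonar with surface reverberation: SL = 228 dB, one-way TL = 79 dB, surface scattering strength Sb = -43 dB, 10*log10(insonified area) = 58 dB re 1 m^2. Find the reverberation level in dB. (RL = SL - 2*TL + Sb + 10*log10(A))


RL = SL - 2*TL + Sb + 10*log10(A) = 228 - 2*79 + (-43) + 58 = 85

85 dB


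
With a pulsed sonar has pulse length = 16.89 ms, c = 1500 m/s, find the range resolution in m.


12.6675 m


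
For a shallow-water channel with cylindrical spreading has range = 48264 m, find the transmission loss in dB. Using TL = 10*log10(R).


46.84 dB


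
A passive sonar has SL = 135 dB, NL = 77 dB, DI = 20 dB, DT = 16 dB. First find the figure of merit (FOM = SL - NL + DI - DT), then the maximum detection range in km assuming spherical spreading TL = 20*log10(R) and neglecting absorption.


Step 1: FOM = SL - NL + DI - DT = 135 - 77 + 20 - 16 = 62 dB
Step 2: at max range FOM = TL = 20*log10(R), so R = 10^(62/20) = 1258.93 m = 1.26 km

1.26 km


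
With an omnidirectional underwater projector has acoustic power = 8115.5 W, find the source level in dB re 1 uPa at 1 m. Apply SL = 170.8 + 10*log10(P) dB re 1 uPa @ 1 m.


SL = 170.8 + 10*log10(8115.5) = 170.8 + 39.09 = 209.89

209.89 dB


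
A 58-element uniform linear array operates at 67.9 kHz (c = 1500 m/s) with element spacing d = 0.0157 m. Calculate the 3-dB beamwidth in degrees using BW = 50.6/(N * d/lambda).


Step 1: lambda = 1500/67900 = 0.02209 m
Step 2: d/lambda = 0.0157/0.02209 = 0.7107
Step 3: BW = 50.6/(N * d/lambda) = 50.6/(58 * 0.7107) = 1.23

1.23 deg


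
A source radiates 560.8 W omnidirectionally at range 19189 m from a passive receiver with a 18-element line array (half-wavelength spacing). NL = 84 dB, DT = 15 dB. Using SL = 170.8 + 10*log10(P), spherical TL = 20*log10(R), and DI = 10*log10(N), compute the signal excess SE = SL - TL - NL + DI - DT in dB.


Step 1: SL = 170.8 + 10*log10(560.8) = 198.29 dB
Step 2: TL = 20*log10(19189) = 85.66 dB
Step 3: DI = 10*log10(18) = 12.55 dB
Step 4: SE = SL - TL - NL + DI - DT = 198.29 - 85.66 - 84 + 12.55 - 15 = 26.18

26.18 dB


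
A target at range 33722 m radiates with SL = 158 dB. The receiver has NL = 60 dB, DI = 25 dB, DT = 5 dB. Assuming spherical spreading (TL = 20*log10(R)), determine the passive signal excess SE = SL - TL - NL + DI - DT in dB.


Step 1: TL = 20*log10(33722) = 90.56 dB
Step 2: SE = 158 - 90.56 - 60 + 25 - 5 = 27.44

27.44 dB


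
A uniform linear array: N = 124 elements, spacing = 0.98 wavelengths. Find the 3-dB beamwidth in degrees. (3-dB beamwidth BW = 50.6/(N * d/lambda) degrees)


0.42 deg


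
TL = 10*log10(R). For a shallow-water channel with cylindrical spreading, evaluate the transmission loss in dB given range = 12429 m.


40.94 dB


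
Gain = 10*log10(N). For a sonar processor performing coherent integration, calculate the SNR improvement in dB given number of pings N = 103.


Gain = 10*log10(103) = 20.13

20.13 dB


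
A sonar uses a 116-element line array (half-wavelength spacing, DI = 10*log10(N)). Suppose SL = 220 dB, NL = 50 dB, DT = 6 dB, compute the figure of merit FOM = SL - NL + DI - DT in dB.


Step 1: DI = 10*log10(116) = 20.64 dB
Step 2: FOM = SL - NL + DI - DT = 220 - 50 + 20.64 - 6 = 184.64

184.64 dB


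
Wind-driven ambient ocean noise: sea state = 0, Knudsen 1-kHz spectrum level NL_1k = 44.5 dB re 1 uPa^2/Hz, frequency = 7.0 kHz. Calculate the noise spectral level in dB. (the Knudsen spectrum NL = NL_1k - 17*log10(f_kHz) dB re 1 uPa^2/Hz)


NL = NL_1k - 17*log10(f_kHz) = 44.5 - 17*log10(7.0) = 44.5 - (14.37) = 30.13

30.13 dB


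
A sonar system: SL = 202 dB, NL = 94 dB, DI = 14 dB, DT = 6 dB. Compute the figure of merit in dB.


FOM = SL - NL + DI - DT = 202 - 94 + 14 - 6 = 116

116 dB


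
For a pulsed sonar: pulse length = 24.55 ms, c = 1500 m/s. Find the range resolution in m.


18.4125 m


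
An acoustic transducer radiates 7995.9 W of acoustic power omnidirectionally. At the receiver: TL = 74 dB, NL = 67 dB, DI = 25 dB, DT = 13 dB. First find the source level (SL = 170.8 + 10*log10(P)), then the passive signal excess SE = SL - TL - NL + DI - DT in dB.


Step 1: SL = 170.8 + 10*log10(7995.9) = 209.83 dB
Step 2: SE = SL - TL - NL + DI - DT = 209.83 - 74 - 67 + 25 - 13 = 80.83

80.83 dB


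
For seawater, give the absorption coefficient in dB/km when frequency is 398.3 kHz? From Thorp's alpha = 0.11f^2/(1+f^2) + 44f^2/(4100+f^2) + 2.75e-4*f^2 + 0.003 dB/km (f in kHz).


f^2 = 158642.89
alpha = 0.11*158642.89/(1+158642.89) + 44*158642.89/(4100+158642.89) + 2.75e-4*158642.89 + 0.003 = 86.631

86.631 dB/km


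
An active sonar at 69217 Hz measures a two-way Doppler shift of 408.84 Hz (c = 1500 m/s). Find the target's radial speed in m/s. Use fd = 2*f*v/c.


4.43 m/s


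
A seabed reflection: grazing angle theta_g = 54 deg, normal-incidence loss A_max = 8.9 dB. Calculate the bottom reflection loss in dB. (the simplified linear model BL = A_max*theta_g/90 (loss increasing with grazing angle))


BL = A_max * theta_g / 90 = 8.9 * 54 / 90 = 5.34

5.34 dB


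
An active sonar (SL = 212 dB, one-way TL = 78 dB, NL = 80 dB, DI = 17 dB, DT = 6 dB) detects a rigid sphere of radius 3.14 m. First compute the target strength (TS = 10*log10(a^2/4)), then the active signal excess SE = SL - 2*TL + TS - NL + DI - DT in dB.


Step 1: TS = 10*log10(3.14^2/4) = 3.92 dB
Step 2: SE = SL - 2*TL + TS - NL + DI - DT = 212 - 2*78 + (3.92) - 80 + 17 - 6 = -9.08

-9.08 dB


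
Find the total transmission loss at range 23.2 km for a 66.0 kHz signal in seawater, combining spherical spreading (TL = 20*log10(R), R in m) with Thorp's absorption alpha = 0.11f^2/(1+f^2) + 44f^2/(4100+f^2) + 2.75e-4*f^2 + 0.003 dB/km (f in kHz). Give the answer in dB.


Step 1 (Thorp): alpha = 0.11*4356.0/(1+4356.0) + 44*4356.0/(4100+4356.0) + 2.75e-4*4356.0 + 0.003 = 23.9769 dB/km
Step 2: TL_spread = 20*log10(23200) = 87.31 dB
Step 3: TL_abs = alpha*R = 23.9769 * 23.2 = 556.26 dB
Step 4: TL_total = 87.31 + 556.26 = 643.57

643.57 dB


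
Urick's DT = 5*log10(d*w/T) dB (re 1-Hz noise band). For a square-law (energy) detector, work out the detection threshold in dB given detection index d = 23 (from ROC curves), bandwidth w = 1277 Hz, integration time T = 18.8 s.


15.97 dB


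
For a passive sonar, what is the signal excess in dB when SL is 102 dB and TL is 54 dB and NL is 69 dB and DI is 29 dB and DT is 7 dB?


SE = SL - TL - NL + DI - DT = 102 - 54 - 69 + 29 - 7 = 1

1 dB


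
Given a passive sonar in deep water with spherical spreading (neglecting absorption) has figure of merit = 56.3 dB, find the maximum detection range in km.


0.65 km


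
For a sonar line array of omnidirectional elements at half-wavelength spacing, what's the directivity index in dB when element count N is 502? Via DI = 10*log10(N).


27.01 dB


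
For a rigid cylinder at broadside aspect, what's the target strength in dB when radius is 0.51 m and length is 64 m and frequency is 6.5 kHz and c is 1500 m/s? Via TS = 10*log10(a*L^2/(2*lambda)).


lambda = 1500/6500 = 0.23077 m
TS = 10*log10(0.51*64^2/(2*0.23077)) = 36.56

36.56 dB


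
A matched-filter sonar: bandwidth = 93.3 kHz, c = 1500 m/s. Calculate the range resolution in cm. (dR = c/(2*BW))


0.8 cm


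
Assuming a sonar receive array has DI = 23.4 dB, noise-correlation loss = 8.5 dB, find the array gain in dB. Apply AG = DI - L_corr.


AG = DI - L_corr = 23.4 - 8.5 = 14.9

14.9 dB


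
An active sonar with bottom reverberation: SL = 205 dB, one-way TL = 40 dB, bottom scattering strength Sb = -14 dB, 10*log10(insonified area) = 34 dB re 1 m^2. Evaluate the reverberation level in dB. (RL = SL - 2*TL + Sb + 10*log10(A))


145 dB


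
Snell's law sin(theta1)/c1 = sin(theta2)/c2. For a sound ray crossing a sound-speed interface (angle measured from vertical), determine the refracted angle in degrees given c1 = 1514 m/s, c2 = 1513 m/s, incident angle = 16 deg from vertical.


15.99 deg


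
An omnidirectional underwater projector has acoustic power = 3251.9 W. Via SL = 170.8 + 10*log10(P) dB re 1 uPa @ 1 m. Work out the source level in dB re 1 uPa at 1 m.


SL = 170.8 + 10*log10(3251.9) = 170.8 + 35.12 = 205.92

205.92 dB


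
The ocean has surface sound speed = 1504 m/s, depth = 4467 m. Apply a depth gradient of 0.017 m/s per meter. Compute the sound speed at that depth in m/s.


1579.939 m/s


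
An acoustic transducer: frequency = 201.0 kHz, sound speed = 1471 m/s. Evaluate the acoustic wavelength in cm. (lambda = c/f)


lambda = c/f = 1471 / 201000 = 0.0073 m = 0.73 cm

0.73 cm


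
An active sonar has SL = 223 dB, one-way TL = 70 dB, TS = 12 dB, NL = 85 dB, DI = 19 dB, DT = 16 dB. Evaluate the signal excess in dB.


SE = SL - 2*TL + TS - NL + DI - DT = 223 - 2*70 + (12) - 85 + 19 - 16 = 13

13 dB


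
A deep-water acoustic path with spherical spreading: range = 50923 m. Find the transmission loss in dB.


94.14 dB


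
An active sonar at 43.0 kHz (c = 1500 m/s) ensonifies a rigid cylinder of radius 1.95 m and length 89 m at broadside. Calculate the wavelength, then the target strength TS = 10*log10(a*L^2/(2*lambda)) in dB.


Step 1: lambda = c/f = 1500/43000 = 0.03488 m
Step 2: TS = 10*log10(a*L^2/(2*lambda)) = 10*log10(1.95*89^2/(2*0.03488)) = 53.45

53.45 dB


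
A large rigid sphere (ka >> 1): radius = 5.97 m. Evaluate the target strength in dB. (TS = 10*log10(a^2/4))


TS = 10*log10(5.97^2 / 4) = 10*log10(8.910225) = 9.5

9.5 dB


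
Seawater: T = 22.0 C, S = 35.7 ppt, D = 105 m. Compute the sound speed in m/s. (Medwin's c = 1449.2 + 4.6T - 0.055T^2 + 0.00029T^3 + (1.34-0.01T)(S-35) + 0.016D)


1529.33 m/s


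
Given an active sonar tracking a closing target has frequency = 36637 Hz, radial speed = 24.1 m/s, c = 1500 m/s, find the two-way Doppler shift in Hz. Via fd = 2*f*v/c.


1177.27 Hz


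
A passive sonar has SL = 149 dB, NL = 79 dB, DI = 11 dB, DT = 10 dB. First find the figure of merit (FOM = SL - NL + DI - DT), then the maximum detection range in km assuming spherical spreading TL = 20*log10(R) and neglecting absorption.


Step 1: FOM = SL - NL + DI - DT = 149 - 79 + 11 - 10 = 71 dB
Step 2: at max range FOM = TL = 20*log10(R), so R = 10^(71/20) = 3548.13 m = 3.55 km

3.55 km


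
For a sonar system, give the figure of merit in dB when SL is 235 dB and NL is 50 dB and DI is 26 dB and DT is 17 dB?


FOM = SL - NL + DI - DT = 235 - 50 + 26 - 17 = 194

194 dB


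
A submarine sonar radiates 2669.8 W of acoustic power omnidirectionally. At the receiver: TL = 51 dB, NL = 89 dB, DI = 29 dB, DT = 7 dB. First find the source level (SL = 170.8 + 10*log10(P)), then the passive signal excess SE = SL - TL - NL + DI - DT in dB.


Step 1: SL = 170.8 + 10*log10(2669.8) = 205.06 dB
Step 2: SE = SL - TL - NL + DI - DT = 205.06 - 51 - 89 + 29 - 7 = 87.06

87.06 dB


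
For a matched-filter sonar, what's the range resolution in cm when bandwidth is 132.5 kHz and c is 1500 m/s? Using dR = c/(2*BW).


dR = c/(2*BW) = 1500 / (2 * 132.5e3) = 0.0057 m = 0.57 cm

0.57 cm


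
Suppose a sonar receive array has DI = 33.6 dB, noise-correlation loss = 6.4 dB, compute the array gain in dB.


AG = DI - L_corr = 33.6 - 6.4 = 27.2

27.2 dB


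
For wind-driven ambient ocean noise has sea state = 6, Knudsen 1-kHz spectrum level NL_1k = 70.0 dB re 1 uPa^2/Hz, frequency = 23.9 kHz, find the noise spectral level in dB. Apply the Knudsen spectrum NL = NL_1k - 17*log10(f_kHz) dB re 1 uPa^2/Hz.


NL = NL_1k - 17*log10(f_kHz) = 70.0 - 17*log10(23.9) = 70.0 - (23.43) = 46.57

46.57 dB


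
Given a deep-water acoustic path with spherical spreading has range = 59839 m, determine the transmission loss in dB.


95.54 dB


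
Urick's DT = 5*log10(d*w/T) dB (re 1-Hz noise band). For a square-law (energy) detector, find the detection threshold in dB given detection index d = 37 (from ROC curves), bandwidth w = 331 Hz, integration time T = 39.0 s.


DT = 5*log10(d*w/T) = 5*log10(37 * 331 / 39.0) = 5*log10(314.03) = 12.48

12.48 dB


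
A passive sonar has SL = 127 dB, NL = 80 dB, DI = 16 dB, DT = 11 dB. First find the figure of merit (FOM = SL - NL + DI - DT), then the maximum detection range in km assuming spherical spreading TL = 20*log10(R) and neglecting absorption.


Step 1: FOM = SL - NL + DI - DT = 127 - 80 + 16 - 11 = 52 dB
Step 2: at max range FOM = TL = 20*log10(R), so R = 10^(52/20) = 398.11 m = 0.4 km

0.4 km


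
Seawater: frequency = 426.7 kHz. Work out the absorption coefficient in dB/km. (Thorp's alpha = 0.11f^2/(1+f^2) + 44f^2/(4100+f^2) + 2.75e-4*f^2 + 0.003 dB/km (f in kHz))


93.214 dB/km


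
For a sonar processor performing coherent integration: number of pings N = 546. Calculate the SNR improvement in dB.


Gain = 10*log10(546) = 27.37

27.37 dB


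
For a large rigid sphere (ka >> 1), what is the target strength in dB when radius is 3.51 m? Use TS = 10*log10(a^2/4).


TS = 10*log10(3.51^2 / 4) = 10*log10(3.080025) = 4.89

4.89 dB


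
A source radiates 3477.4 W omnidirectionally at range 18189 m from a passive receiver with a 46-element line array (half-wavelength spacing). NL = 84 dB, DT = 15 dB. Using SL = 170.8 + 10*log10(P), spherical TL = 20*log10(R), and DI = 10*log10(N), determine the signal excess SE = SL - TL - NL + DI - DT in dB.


Step 1: SL = 170.8 + 10*log10(3477.4) = 206.21 dB
Step 2: TL = 20*log10(18189) = 85.2 dB
Step 3: DI = 10*log10(46) = 16.63 dB
Step 4: SE = SL - TL - NL + DI - DT = 206.21 - 85.2 - 84 + 16.63 - 15 = 38.64

38.64 dB


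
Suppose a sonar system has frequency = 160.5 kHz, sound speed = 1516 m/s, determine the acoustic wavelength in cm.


lambda = c/f = 1516 / 160500 = 0.0094 m = 0.94 cm

0.94 cm


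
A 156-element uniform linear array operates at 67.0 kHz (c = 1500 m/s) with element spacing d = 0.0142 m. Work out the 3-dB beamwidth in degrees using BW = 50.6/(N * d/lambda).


0.51 deg


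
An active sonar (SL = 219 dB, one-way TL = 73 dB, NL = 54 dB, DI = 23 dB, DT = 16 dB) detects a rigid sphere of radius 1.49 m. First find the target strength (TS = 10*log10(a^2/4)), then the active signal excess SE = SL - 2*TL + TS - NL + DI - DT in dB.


Step 1: TS = 10*log10(1.49^2/4) = -2.56 dB
Step 2: SE = SL - 2*TL + TS - NL + DI - DT = 219 - 2*73 + (-2.56) - 54 + 23 - 16 = 23.44

23.44 dB


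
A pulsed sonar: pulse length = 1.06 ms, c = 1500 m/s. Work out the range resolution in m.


0.795 m


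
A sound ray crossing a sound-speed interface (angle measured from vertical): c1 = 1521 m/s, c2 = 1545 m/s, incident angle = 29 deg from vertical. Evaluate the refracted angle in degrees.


29.5 deg


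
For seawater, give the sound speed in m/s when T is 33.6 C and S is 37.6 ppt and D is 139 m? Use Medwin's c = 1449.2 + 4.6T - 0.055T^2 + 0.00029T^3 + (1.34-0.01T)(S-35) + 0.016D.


c = 1449.2 + 4.6*33.6 - 0.055*33.6^2 + 0.00029*33.6^3 + (1.34 - 0.01*33.6)*(37.6 - 35) + 0.016*139 = 1557.5

1557.5 m/s


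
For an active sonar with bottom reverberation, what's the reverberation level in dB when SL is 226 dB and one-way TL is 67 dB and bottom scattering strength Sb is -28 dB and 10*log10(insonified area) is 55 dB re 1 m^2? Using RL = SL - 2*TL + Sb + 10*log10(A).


119 dB


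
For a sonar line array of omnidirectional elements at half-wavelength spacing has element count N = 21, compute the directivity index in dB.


DI = 10*log10(21) = 13.22

13.22 dB


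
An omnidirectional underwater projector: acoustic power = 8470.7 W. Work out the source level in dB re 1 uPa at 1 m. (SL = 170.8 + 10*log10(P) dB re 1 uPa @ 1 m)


210.08 dB


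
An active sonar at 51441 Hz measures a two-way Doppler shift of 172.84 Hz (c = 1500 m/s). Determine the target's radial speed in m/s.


From fd = 2*f*v/c, v = c*fd/(2*f) = 1500 * 172.84 / (2*51441) = 2.52

2.52 m/s


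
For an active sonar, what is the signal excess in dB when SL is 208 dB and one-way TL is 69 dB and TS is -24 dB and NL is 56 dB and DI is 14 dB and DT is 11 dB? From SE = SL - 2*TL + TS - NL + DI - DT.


SE = SL - 2*TL + TS - NL + DI - DT = 208 - 2*69 + (-24) - 56 + 14 - 11 = -7

-7 dB


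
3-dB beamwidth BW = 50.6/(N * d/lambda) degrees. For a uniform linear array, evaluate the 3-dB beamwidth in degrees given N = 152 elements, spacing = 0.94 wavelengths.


BW = 50.6 / (152 * 0.94) = 50.6 / 142.88 = 0.35

0.35 deg


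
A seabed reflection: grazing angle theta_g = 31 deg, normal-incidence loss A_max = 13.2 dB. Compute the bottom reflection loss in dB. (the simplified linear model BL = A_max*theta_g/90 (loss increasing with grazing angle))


4.55 dB


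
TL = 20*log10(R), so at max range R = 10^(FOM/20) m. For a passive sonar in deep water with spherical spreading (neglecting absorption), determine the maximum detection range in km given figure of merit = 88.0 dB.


25.12 km


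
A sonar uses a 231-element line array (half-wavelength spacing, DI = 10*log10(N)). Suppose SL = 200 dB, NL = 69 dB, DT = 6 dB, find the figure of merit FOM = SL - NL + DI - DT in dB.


Step 1: DI = 10*log10(231) = 23.64 dB
Step 2: FOM = SL - NL + DI - DT = 200 - 69 + 23.64 - 6 = 148.64

148.64 dB


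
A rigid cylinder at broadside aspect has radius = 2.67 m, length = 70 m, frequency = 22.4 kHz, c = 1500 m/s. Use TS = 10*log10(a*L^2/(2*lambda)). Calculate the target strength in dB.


49.9 dB


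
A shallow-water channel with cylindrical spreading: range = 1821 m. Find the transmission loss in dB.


TL = 10*log10(1821) = 32.6

32.6 dB


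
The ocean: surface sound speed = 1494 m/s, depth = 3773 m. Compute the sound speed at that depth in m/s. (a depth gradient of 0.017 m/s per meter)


1558.141 m/s


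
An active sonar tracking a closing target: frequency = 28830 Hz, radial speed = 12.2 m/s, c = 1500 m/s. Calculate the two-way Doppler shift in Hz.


468.97 Hz


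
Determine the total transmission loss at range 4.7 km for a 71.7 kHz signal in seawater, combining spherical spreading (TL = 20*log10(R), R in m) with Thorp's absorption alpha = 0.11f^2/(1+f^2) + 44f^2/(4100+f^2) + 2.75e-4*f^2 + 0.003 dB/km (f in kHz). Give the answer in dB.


Step 1 (Thorp): alpha = 0.11*5140.89/(1+5140.89) + 44*5140.89/(4100+5140.89) + 2.75e-4*5140.89 + 0.003 = 26.0048 dB/km
Step 2: TL_spread = 20*log10(4700) = 73.44 dB
Step 3: TL_abs = alpha*R = 26.0048 * 4.7 = 122.22 dB
Step 4: TL_total = 73.44 + 122.22 = 195.66

195.66 dB


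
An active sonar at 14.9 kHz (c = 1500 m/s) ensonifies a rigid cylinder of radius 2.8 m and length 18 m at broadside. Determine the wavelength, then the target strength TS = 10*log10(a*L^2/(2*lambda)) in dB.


Step 1: lambda = c/f = 1500/14900 = 0.10067 m
Step 2: TS = 10*log10(a*L^2/(2*lambda)) = 10*log10(2.8*18^2/(2*0.10067)) = 36.54

36.54 dB


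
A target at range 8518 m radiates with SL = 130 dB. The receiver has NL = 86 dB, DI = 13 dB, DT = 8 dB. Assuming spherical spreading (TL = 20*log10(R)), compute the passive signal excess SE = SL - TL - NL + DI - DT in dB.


Step 1: TL = 20*log10(8518) = 78.61 dB
Step 2: SE = 130 - 78.61 - 86 + 13 - 8 = -29.61

-29.61 dB


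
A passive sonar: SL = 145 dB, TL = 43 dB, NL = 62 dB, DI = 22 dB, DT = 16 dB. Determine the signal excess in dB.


SE = SL - TL - NL + DI - DT = 145 - 43 - 62 + 22 - 16 = 46

46 dB


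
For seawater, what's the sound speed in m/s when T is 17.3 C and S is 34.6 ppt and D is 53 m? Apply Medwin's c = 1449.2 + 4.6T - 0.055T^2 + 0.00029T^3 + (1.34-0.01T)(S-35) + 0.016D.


c = 1449.2 + 4.6*17.3 - 0.055*17.3^2 + 0.00029*17.3^3 + (1.34 - 0.01*17.3)*(34.6 - 35) + 0.016*53 = 1514.2

1514.2 m/s


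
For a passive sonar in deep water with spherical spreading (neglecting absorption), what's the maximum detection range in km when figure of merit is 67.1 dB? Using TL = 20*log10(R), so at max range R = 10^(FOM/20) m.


At max range FOM = TL, so 20*log10(R) = 67.1
R = 10^(67.1/20) = 2264.64 m = 2.26 km

2.26 km


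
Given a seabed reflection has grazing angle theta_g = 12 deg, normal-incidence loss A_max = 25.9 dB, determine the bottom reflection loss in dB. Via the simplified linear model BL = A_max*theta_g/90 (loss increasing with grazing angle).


BL = A_max * theta_g / 90 = 25.9 * 12 / 90 = 3.45

3.45 dB


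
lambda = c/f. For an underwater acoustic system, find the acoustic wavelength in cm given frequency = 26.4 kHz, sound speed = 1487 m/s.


5.63 cm


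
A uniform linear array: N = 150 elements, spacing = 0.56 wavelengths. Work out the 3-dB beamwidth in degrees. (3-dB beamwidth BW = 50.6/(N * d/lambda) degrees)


BW = 50.6 / (150 * 0.56) = 50.6 / 84.0 = 0.6

0.6 deg


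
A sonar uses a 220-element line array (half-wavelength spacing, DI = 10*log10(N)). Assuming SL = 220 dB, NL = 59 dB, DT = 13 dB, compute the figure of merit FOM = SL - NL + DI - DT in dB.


Step 1: DI = 10*log10(220) = 23.42 dB
Step 2: FOM = SL - NL + DI - DT = 220 - 59 + 23.42 - 13 = 171.42

171.42 dB


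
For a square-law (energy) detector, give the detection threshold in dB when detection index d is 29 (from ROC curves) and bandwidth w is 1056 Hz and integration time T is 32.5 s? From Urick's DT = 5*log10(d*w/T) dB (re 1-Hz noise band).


DT = 5*log10(d*w/T) = 5*log10(29 * 1056 / 32.5) = 5*log10(942.28) = 14.87

14.87 dB


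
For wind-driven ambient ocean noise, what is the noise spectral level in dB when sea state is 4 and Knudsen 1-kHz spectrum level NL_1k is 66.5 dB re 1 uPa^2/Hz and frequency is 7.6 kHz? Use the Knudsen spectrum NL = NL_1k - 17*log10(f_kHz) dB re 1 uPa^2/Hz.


51.53 dB


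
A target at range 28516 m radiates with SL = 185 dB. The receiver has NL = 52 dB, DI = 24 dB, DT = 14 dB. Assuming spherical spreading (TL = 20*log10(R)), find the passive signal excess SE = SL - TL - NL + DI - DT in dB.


Step 1: TL = 20*log10(28516) = 89.1 dB
Step 2: SE = 185 - 89.1 - 52 + 24 - 14 = 53.9

53.9 dB


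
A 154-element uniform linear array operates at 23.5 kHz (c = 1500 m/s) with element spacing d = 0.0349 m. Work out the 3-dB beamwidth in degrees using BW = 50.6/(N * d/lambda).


Step 1: lambda = 1500/23500 = 0.06383 m
Step 2: d/lambda = 0.0349/0.06383 = 0.5468
Step 3: BW = 50.6/(N * d/lambda) = 50.6/(154 * 0.5468) = 0.6

0.6 deg


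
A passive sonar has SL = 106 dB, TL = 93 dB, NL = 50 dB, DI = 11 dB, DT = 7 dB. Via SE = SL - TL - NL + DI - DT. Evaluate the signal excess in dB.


SE = SL - TL - NL + DI - DT = 106 - 93 - 50 + 11 - 7 = -33

-33 dB


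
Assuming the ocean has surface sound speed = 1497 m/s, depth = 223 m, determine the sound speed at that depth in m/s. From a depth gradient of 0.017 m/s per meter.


c = 1497 + 0.017 * 223 = 1500.791

1500.791 m/s


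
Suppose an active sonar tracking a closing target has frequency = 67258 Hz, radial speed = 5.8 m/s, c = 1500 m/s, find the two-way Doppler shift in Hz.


520.13 Hz


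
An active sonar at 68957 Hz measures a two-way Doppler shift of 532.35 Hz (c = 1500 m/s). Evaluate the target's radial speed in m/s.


5.79 m/s


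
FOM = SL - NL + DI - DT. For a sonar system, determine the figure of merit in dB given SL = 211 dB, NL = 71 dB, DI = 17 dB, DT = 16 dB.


FOM = SL - NL + DI - DT = 211 - 71 + 17 - 16 = 141

141 dB


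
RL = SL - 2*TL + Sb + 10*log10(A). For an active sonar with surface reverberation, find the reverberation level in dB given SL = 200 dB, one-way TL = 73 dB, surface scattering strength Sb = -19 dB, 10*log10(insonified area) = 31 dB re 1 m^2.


66 dB


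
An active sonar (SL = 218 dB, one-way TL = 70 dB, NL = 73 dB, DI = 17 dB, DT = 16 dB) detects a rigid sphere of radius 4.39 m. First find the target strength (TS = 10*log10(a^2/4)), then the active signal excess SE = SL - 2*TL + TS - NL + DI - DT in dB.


Step 1: TS = 10*log10(4.39^2/4) = 6.83 dB
Step 2: SE = SL - 2*TL + TS - NL + DI - DT = 218 - 2*70 + (6.83) - 73 + 17 - 16 = 12.83

12.83 dB


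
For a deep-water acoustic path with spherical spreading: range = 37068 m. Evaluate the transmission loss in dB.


TL = 20*log10(37068) = 91.38

91.38 dB


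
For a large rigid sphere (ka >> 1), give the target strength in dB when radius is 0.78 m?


-8.18 dB


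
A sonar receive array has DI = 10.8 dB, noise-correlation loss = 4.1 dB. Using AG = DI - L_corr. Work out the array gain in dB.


AG = DI - L_corr = 10.8 - 4.1 = 6.7

6.7 dB


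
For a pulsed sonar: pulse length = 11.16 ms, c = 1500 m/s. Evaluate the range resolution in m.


dR = c*tau/2 = 1500 * 11.16e-3 / 2 = 8.37

8.37 m


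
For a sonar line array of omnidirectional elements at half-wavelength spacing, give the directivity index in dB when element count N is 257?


DI = 10*log10(257) = 24.1

24.1 dB


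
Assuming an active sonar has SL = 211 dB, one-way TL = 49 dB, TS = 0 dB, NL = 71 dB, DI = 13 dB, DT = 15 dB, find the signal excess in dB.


SE = SL - 2*TL + TS - NL + DI - DT = 211 - 2*49 + (0) - 71 + 13 - 15 = 40

40 dB


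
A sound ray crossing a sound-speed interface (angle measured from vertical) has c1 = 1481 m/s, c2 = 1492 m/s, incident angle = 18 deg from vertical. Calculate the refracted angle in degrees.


sin(theta2) = (c2/c1)*sin(theta1) = (1492/1481)*sin(18 deg) = 0.31131
theta2 = arcsin(0.31131) = 18.14

18.14 deg


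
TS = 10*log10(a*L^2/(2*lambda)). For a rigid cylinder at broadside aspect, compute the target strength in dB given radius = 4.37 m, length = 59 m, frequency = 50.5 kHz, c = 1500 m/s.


54.08 dB


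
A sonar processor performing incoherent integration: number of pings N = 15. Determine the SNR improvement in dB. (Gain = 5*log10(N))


Gain = 5*log10(15) = 5.88

5.88 dB


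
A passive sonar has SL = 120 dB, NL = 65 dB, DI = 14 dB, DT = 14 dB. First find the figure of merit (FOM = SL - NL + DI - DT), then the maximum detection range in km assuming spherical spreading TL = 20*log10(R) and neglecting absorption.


Step 1: FOM = SL - NL + DI - DT = 120 - 65 + 14 - 14 = 55 dB
Step 2: at max range FOM = TL = 20*log10(R), so R = 10^(55/20) = 562.34 m = 0.56 km

0.56 km


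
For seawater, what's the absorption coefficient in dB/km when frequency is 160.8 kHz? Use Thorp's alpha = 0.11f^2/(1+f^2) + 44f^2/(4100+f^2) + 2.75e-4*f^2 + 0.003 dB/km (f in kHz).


f^2 = 25856.64
alpha = 0.11*25856.64/(1+25856.64) + 44*25856.64/(4100+25856.64) + 2.75e-4*25856.64 + 0.003 = 45.202

45.202 dB/km


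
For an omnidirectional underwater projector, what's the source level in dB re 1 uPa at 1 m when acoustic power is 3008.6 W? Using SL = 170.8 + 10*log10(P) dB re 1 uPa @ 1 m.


205.58 dB


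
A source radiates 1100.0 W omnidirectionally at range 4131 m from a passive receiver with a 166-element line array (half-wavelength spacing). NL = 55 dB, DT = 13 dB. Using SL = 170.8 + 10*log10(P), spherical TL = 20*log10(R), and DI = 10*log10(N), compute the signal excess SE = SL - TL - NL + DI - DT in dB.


Step 1: SL = 170.8 + 10*log10(1100.0) = 201.21 dB
Step 2: TL = 20*log10(4131) = 72.32 dB
Step 3: DI = 10*log10(166) = 22.2 dB
Step 4: SE = SL - TL - NL + DI - DT = 201.21 - 72.32 - 55 + 22.2 - 13 = 83.09

83.09 dB


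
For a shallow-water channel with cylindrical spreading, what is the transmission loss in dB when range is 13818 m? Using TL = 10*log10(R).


41.4 dB


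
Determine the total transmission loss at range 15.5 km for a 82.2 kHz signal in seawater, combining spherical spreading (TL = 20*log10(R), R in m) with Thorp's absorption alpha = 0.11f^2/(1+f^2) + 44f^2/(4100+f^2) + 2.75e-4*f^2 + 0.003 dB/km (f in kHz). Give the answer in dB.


538.81 dB


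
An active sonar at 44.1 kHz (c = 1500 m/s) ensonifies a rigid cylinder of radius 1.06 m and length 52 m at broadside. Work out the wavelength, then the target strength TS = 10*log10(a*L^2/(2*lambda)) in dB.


Step 1: lambda = c/f = 1500/44100 = 0.03401 m
Step 2: TS = 10*log10(a*L^2/(2*lambda)) = 10*log10(1.06*52^2/(2*0.03401)) = 46.25

46.25 dB


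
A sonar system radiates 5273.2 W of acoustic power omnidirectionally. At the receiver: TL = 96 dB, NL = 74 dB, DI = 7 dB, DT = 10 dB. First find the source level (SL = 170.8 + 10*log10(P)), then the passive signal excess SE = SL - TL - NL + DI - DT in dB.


Step 1: SL = 170.8 + 10*log10(5273.2) = 208.02 dB
Step 2: SE = SL - TL - NL + DI - DT = 208.02 - 96 - 74 + 7 - 10 = 35.02

35.02 dB


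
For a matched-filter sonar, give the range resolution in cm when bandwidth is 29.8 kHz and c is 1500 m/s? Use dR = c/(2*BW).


2.52 cm


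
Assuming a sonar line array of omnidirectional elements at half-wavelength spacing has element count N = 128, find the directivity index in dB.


DI = 10*log10(128) = 21.07

21.07 dB


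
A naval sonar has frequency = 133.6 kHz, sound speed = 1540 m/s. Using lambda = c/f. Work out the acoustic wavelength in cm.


1.15 cm


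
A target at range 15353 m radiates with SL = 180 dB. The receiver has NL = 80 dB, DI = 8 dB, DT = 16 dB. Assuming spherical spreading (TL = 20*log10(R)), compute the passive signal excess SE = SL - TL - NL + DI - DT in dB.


8.28 dB


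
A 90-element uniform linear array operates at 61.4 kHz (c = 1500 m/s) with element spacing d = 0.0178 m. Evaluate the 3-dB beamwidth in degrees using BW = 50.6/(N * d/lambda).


Step 1: lambda = 1500/61400 = 0.02443 m
Step 2: d/lambda = 0.0178/0.02443 = 0.7286
Step 3: BW = 50.6/(N * d/lambda) = 50.6/(90 * 0.7286) = 0.77

0.77 deg


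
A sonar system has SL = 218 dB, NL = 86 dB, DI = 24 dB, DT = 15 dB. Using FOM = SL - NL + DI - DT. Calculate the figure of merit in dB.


FOM = SL - NL + DI - DT = 218 - 86 + 24 - 15 = 141

141 dB


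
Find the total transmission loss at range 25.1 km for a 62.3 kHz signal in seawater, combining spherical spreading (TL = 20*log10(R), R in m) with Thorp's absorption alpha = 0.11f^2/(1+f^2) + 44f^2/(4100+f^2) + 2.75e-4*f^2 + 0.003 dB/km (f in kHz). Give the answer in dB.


654.69 dB


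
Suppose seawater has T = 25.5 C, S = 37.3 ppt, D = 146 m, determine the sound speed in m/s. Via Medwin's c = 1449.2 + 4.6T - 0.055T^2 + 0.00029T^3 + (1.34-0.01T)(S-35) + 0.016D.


c = 1449.2 + 4.6*25.5 - 0.055*25.5^2 + 0.00029*25.5^3 + (1.34 - 0.01*25.5)*(37.3 - 35) + 0.016*146 = 1540.38

1540.38 m/s


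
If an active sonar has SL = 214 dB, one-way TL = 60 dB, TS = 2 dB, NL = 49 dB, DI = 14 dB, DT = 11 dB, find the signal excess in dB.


SE = SL - 2*TL + TS - NL + DI - DT = 214 - 2*60 + (2) - 49 + 14 - 11 = 50

50 dB


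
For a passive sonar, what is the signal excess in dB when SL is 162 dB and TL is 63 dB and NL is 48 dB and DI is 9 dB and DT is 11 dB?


49 dB


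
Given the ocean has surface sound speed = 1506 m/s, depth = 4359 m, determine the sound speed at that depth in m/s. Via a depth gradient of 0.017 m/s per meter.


1580.103 m/s


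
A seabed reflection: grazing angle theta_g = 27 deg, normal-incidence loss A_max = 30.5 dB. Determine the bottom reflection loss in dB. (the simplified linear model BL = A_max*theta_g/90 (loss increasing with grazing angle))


9.15 dB


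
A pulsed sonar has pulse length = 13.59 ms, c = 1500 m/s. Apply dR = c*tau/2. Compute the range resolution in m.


dR = c*tau/2 = 1500 * 13.59e-3 / 2 = 10.1925

10.1925 m


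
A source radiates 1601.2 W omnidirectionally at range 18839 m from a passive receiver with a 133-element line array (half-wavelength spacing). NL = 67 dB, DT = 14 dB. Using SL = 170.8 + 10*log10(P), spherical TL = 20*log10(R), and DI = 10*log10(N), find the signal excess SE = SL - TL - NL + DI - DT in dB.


57.58 dB
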